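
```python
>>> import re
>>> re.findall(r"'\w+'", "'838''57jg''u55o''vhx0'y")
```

["'838'", "'57jg'", "'u55o'", "'vhx0'"]

Since nothing is captured, `findall` lists the 4 matched substrings directly.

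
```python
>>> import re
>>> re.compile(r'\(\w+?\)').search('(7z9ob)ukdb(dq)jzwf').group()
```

'(7z9ob)'

The match spans [0:7] → '(7z9ob)'.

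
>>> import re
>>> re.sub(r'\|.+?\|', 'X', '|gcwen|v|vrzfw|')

'XvX'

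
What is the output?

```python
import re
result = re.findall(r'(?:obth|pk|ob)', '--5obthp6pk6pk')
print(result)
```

['obth', 'pk', 'pk']

Alternation tries branches left to right and keeps the first one that lets the overall match succeed at that position.
Walking the string: at [3:7] → 'obth'; at [9:11] → 'pk'; at [12:14] → 'pk'.
With no groups in the pattern, `findall` gives back each whole match — 3 here.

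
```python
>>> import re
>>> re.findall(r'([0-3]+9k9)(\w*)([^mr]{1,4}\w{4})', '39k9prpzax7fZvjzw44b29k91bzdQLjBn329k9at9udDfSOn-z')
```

Pattern: one or more of a character in [0-3], then the literal '9k9' (captured); then zero or more of a word character (captured); then 1 to 4 of any character except [mr], then exactly 4 of a word character (captured).
Scanning left to right: at [0:48] match '39k9prpzax7fZvjzw44b29k91bzdQLjBn329k9at9udDfSOn', groups = ('39k9', 'prpzax7fZvjzw44b29k91bzdQLjBn329k9at9ud', 'DfSOn').
Multiple groups make `findall` return tuples — one 3-tuple for the one match.

[('39k9', 'prpzax7fZvjzw44b29k91bzdQLjBn329k9at9ud', 'DfSOn')]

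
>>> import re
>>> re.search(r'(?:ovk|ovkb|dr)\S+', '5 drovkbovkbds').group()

'drovkbovkbds'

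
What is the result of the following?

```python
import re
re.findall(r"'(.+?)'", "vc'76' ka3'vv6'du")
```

['76', 'vv6']

One capturing group, so `findall` returns just the captured substring from each match — 2 in all.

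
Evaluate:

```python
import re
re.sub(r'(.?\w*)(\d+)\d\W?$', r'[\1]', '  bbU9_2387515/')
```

Pattern: optionally any character, then zero or more of a word character (captured); then one or more of a digit (captured); then a digit, then optionally a non-word character; then anchored at the end.
Each match is replaced using the text its own group 1 captured.

' [ bbU9_23875]'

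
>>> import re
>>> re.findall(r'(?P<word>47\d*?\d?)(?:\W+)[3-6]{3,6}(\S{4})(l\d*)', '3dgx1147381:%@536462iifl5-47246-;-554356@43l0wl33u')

[('47381', '2iif', 'l5'), ('47246', '6@43', 'l0')]

The pattern matches the literal '47', then zero or more of a digit (lazy), then optionally a digit (captured as 'word'); then one or more of a non-word character (non-capturing group); then 3 to 6 of a character in [3-6]; then exactly 4 of a non-whitespace character (captured); then a literal 'l', then zero or more of a digit (captured).
3 groups means each result is a tuple of 3 captured strings — 2 here.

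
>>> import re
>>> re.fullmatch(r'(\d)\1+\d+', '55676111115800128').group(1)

`\1` is not a pattern — it's the concrete string captured by group 1, re-applied verbatim.
`re.fullmatch` is like wrapping the pattern in `^…$` (in single-line mode).
The match spans [0:17] → '55676111115800128'.
Captured: group 1 = '5'.

'5'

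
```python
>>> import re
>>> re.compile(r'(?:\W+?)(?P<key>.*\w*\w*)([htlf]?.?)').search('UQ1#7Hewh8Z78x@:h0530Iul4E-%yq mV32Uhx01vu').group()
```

'#7Hewh8Z78x@:h0530Iul4E-%yq mV32Uhx01vu'

The match spans [3:42] → '#7Hewh8Z78x@:h0530Iul4E-%yq mV32Uhx01vu'.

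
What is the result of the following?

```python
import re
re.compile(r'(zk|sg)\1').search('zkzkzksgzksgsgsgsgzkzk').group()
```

'zkzk'

`\1` has to match the exact text group 1 already captured.
The match spans [0:4] → 'zkzk'.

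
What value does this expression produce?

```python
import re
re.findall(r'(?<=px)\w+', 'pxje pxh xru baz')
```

['je', 'h']

Because the assertion is zero-width, the text it checks is not consumed and won't appear in the result.
No capturing groups, so `findall` returns the 2 full match strings.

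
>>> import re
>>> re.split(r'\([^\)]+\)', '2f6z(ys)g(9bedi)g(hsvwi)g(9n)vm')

['2f6z', 'g', 'g', 'g', 'vm']

Each match becomes a cut point; 5 segments remain.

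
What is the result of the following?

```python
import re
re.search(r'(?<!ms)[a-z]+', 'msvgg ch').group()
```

'msvgg'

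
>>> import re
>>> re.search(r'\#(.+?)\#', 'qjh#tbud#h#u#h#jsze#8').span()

(3, 9)

Because the quantifier is non-greedy, it stops expanding at the earliest point where the rest of the pattern can succeed.
The match spans [3:9] → '#tbud#'.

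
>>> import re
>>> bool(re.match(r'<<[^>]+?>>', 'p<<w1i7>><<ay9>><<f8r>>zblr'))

With `match`, the pattern is implicitly anchored at the beginning.
Here position 0 doesn't satisfy it, so the call returns None, and `bool(None)` is False.

False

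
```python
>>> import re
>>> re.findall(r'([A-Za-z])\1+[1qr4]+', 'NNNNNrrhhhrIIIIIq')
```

The backreference `\1` re-matches whatever the first group consumed, character for character.
One capturing group, so `findall` returns just the captured substring from each match — 3 in all.

['N', 'h', 'I']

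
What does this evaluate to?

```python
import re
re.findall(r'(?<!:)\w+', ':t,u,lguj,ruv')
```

['u', 'lguj', 'ruv']

The negative lookaround is zero-width — it rules out positions where the adjacent text would match, without consuming anything.
Scanning left to right: at [3:4] → 'u'; at [5:9] → 'lguj'; at [10:13] → 'ruv'.
With no groups in the pattern, `findall` gives back each whole match — 3 here.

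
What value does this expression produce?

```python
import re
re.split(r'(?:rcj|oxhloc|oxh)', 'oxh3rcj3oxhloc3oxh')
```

['', '3', '3', '3', '']

The regex engine tests alternatives in the order written; an earlier branch that matches wins even if a later one would match more.
`split` removes every match and returns the 5 fragments in between.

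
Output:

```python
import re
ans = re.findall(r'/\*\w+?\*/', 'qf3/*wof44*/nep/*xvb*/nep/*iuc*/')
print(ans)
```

With no groups in the pattern, `findall` gives back each whole match — 3 here.

['/*wof44*/', '/*xvb*/', '/*iuc*/']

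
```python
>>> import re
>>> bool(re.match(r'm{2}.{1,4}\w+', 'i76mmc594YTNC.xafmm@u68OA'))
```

False

This matches exactly 2 of a literal 'm', then 1 to 4 of any character; then one or more of a word character.
With `match`, the pattern is implicitly anchored at the beginning.
Here position 0 doesn't satisfy it, so the call returns None, and `bool(None)` is False.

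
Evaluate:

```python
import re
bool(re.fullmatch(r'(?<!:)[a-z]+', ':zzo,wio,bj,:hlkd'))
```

False

`(?!…)`/`(?<!…)` only lets a position through if the neighbouring text does NOT match; no characters are consumed.
`re.fullmatch` is like wrapping the pattern in `^…$` (in single-line mode).
Here the string isn't matched end-to-end, so the call returns None, and `bool(None)` is False.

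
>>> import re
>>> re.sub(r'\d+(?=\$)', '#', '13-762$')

The positive lookaround only admits positions where the adjacent text matches; those characters stay outside the span.
Matches: at [3:6] → '762'.
Every occurrence is swapped for '#'.

'13-#$'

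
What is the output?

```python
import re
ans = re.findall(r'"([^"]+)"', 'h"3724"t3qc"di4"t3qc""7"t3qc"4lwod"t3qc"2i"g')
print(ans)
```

['3724', 'di4', '7', '4lwod', '2i']

With a single group, `findall` returns only what that group captured — 5 items.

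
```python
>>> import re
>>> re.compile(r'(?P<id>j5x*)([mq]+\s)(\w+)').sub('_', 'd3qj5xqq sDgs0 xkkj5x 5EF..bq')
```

Pattern: the literal 'j5', then zero or more of the literal 'x' (captured as 'id'); then one or more of one of [mq], then whitespace (captured); then one or more of a word character (captured).
Matches: at [3:14] → 'j5xqq sDgs0'.
`sub` substitutes '_' at each match site.

'd3q_ xkkj5x 5EF..bq'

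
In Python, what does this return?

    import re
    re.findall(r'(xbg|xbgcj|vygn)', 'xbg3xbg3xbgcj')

['xbg', 'xbg', 'xbg']

The regex engine tests alternatives in the order written; an earlier branch that matches wins even if a later one would match more.
`findall` collects group 1 from each match (3 total).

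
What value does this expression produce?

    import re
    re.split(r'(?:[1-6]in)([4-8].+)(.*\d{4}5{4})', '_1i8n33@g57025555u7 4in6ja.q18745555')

['_1i8n33@g57025555u7 ', '6ja.q', '18745555', '']

The pattern matches a character in [1-6], then the literal 'in' (non-capturing group); then a character in [4-8], then one or more of any character (captured); then zero or more of any character, then exactly 4 of a digit, then exactly 4 of the literal '5' (captured).
`re.split` interleaves the captured-group text with the surrounding fragments.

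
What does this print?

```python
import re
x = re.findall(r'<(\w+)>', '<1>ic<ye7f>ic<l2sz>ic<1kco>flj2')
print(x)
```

['1', 'ye7f', 'l2sz', '1kco']

Scanning left to right: at [0:3] match '<1>', group 1 = '1'; at [5:11] match '<ye7f>', group 1 = 'ye7f'; at [13:19] match '<l2sz>', group 1 = 'l2sz'; at [21:27] match '<1kco>', group 1 = '1kco'.
`findall` collects group 1 from each match (4 total).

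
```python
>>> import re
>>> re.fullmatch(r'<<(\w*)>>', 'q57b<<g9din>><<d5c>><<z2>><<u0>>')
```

`re.fullmatch` requires the pattern to consume the entire string.
Here the pattern can't cover the whole string, so the call returns None.

None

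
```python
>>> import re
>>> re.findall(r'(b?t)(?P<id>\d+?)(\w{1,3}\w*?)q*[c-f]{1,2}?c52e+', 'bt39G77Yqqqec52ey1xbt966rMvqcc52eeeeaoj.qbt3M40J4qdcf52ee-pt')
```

[('bt', '3', '9G77Y'), ('bt', '9', '66rMv')]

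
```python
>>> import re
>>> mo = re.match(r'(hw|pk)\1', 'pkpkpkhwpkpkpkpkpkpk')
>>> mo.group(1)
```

'pk'

After group 1 captures some text, `\1` only succeeds where that same text appears again.
`re.match` only tries the pattern at the start of the string.
The match spans [0:4] → 'pkpk'.
Captured: group 1 = 'pk'.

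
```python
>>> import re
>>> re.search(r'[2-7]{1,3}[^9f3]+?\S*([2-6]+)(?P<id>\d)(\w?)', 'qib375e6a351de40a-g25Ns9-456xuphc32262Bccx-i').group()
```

'375e6a351de40a-g25Ns9-456xuphc32262B'

Pattern: 1 to 3 of a character in [2-7], then one or more of any character except [9f3] (lazy), then zero or more of a non-whitespace character; then one or more of a character in [2-6] (captured); then a digit (captured as 'id'); then optionally a word character (captured).
`re.search` scans for the first position where the pattern succeeds.
The match spans [3:39] → '375e6a351de40a-g25Ns9-456xuphc32262B'.
Captured: group 1 = '6', group 2 = '2', group 3 = 'B'.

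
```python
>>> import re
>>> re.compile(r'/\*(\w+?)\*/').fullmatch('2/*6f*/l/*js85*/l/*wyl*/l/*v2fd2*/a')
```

None

`fullmatch` succeeds only if the pattern covers the string from start to end.
Here the string isn't matched end-to-end, so the call returns None.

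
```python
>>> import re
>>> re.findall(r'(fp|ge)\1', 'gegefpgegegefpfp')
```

['ge', 'ge', 'fp']

After group 1 captures some text, `\1` only succeeds where that same text appears again.
Scanning left to right: at [0:4] match 'gege', group 1 = 'ge'; at [6:10] match 'gege', group 1 = 'ge'; at [12:16] match 'fpfp', group 1 = 'fp'.
Because there's exactly one group, `findall` drops the full match and keeps group 1 from each hit.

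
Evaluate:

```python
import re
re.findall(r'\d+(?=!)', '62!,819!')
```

['62', '819']

The lookaround is zero-width — it requires the adjacent text to match without consuming it, so the asserted text isn't part of the match.
With no groups in the pattern, `findall` gives back each whole match — 2 here.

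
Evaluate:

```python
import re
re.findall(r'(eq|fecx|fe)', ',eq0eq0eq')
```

['eq', 'eq', 'eq']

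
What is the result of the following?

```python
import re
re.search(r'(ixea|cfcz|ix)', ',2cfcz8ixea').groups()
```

('cfcz',)

`re.search` tries every starting position until one works.
The match spans [2:6] → 'cfcz'.
Captured: group 1 = 'cfcz'.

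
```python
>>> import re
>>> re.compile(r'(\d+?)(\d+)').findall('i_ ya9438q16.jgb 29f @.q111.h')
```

[('9', '438'), ('1', '6'), ('2', '9'), ('1', '11')]

Pattern: one or more of a digit (lazy) (captured); then one or more of a digit (captured).
A `+?`/`*?`/`{m,n}?` starts at its minimum and grows only as far as needed for what follows to match.
Scanning left to right: at [5:9] match '9438', groups = ('9', '438'); at [10:12] match '16', groups = ('1', '6'); at [17:19] match '29', groups = ('2', '9'); at [24:27] match '111', groups = ('1', '11').
`findall` packs the 2 group values into a tuple for every match.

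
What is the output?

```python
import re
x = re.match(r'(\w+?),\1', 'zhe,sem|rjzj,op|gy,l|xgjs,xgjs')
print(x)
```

After group 1 captures some text, `\1` only succeeds where that same text appears again.
With `match`, the pattern is implicitly anchored at the beginning.
Here the pattern fails at index 0, so the call returns None.

None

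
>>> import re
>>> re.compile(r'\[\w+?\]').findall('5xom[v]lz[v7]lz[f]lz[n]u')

['[v]', '[v7]', '[f]', '[n]']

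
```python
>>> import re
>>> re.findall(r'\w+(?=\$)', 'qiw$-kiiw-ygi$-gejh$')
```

Lookahead/lookbehind check context without consuming it, so the matched span excludes the asserted characters.
Scanning left to right: at [0:3] → 'qiw'; at [10:13] → 'ygi'; at [15:19] → 'gejh'.
No capturing groups, so `findall` returns the 3 full match strings.

['qiw', 'ygi', 'gejh']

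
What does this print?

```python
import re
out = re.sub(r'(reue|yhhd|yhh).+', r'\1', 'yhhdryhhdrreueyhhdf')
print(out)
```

Alternation tries branches left to right and keeps the first one that lets the overall match succeed at that position.
The replacement refers to a captured group, so each match is rewritten using its own captured text.

yhhd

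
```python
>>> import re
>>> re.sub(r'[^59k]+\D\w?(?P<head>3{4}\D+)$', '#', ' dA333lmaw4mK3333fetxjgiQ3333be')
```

The pattern matches one or more of any character except [59k]; then a non-digit, then optionally a word character; then exactly 4 of the literal '3', then one or more of a non-digit (captured as 'head'); then anchored at the end.
Matches: at [0:31] → ' dA333lmaw4mK3333fetxjgiQ3333be'.
Every occurrence is swapped for '#'.

'#'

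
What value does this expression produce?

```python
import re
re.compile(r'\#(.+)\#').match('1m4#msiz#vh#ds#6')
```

`match` is anchored at position 0; if the pattern doesn't fit there, it returns None.
Here the pattern fails at index 0, so the call returns None.

None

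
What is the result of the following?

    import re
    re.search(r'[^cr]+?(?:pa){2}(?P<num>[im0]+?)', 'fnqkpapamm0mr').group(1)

'm'

This matches one or more of any character except [cr] (lazy), then the literal 'pa' repeated 2 times; then one or more of one of [im0] (lazy) (captured as 'num').
The `?` after the quantifier makes it lazy — it takes as little as possible before letting the rest of the pattern try.
`re.search` tries every starting position until one works.
The match spans [0:9] → 'fnqkpapam'.
Captured: group 1 = 'm'.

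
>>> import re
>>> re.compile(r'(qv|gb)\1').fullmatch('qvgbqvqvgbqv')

None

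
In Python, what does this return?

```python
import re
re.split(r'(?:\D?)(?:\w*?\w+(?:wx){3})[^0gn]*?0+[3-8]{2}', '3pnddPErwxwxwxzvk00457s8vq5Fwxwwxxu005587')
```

This matches optionally a non-digit (non-capturing group); then zero or more of a word character (lazy), then one or more of a word character, then the literal 'wx' repeated 3 times (non-capturing group); then zero or more of any character except [0gn] (lazy), then one or more of the literal '0', then exactly 2 of a character in [3-8].
Matches to split on: at [0:21] → '3pnddPErwxwxwxzvk0045'.
Splitting on the pattern gives 2 pieces.

['', '7s8vq5Fwxwwxxu005587']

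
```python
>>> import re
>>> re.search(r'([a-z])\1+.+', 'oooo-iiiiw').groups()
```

The match spans [0:10] → 'oooo-iiiiw'.
Captured: group 1 = 'o'.

('o',)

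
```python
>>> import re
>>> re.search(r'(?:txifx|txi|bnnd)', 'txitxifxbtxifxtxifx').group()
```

'txi'

The match spans [0:3] → 'txi'.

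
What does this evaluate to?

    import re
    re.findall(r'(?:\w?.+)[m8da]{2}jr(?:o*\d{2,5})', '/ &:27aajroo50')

This matches optionally a word character, then one or more of any character (non-capturing group); then exactly 2 of one of [m8da], then the literal 'jr'; then zero or more of a literal 'o', then 2 to 5 of a digit (non-capturing group).
Scanning left to right: at [0:14] → '/ &:27aajroo50'.
With no groups in the pattern, `findall` gives back each whole match — 1 here.

['/ &:27aajroo50']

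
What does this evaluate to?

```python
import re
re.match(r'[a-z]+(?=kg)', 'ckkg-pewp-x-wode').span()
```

(0, 2)

Lookahead/lookbehind check context without consuming it, so the matched span excludes the asserted characters.
`re.match` won't scan ahead — the pattern has to work from the very first character.
The match spans [0:2] → 'ck'.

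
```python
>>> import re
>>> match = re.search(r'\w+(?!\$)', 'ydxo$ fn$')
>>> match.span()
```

`(?!…)`/`(?<!…)` only lets a position through if the neighbouring text does NOT match; no characters are consumed.
Unlike `match`, `search` isn't anchored — it looks for the pattern anywhere in the string.
The match spans [0:3] → 'ydx'.

(0, 3)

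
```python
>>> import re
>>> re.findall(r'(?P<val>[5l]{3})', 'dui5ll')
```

The pattern matches exactly 3 of one of [5l] (captured as 'val').
Matches: at [3:6] match '5ll', group 1 = '5ll'.
One capturing group, so `findall` returns just the captured substring from the one match — 1 in all.

['5ll']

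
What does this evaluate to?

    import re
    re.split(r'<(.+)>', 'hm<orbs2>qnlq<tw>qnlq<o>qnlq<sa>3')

['hm', 'orbs2>qnlq<tw>qnlq<o>qnlq<sa', '3']

Matches to split on: at [2:32] → '<orbs2>qnlq<tw>qnlq<o>qnlq<sa>'.
With a capturing group present, the delimiter's captured portion is kept in the result list.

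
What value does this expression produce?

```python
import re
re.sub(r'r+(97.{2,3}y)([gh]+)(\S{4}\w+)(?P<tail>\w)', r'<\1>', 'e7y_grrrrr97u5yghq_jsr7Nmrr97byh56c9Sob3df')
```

'e7y_g<97u5y>'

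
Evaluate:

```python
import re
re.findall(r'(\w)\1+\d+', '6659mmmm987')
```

A backreference is literal: `\1` must see the identical characters the first group matched.
With a single group, `findall` returns only what that group captured — 2 items.

['6', 'm']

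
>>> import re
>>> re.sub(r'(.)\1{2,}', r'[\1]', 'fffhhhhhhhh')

`\1` is not a pattern — it's the concrete string captured by group 1, re-applied verbatim.
Matches: at [0:3] → 'fff'; at [3:11] → 'hhhhhhhh'.
Each match is replaced using the text its own group 1 captured.

'[f][h]'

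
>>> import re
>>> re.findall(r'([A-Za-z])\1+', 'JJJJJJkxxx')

['J', 'x']

`\1` is not a pattern — it's the concrete string captured by group 1, re-applied verbatim.
Matches: at [0:6] match 'JJJJJJ', group 1 = 'J'; at [7:10] match 'xxx', group 1 = 'x'.
`findall` collects group 1 from each match (2 total).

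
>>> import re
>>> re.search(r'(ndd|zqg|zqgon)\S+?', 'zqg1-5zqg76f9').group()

The match spans [0:4] → 'zqg1'.

'zqg1'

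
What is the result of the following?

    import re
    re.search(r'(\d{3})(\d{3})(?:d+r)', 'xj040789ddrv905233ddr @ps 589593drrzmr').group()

'040789ddr'

The match spans [2:11] → '040789ddr'.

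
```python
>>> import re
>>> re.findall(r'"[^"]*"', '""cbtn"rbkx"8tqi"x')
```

['""', '"rbkx"']

Matches: at [0:2] → '""'; at [6:12] → '"rbkx"'.
No capturing groups, so `findall` returns the 2 full match strings.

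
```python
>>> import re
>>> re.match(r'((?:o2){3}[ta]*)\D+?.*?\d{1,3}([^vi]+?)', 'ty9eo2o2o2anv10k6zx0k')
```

`re.match` won't scan ahead — the pattern has to work from the very first character.
Here position 0 doesn't satisfy it, so the call returns None.

None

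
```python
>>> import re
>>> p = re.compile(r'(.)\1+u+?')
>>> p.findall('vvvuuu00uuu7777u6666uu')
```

['v', '0', '7', '6']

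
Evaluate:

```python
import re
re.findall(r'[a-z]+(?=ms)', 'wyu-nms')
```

['n']

The lookaround is zero-width — it requires the adjacent text to match without consuming it, so the asserted text isn't part of the match.
No capturing groups, so `findall` returns the 1 full match string.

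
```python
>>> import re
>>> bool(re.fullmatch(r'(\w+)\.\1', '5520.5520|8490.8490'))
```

False

`\1` has to match the exact text group 1 already captured.
`fullmatch` succeeds only if the pattern covers the string from start to end.
Here there's no way to consume every character, so the call returns None, and `bool(None)` is False.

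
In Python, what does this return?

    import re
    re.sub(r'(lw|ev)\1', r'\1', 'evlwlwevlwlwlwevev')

A backreference is literal: `\1` must see the identical characters the first group matched.
Each match is replaced using the text its own group 1 captured.

'evlwevlwlwev'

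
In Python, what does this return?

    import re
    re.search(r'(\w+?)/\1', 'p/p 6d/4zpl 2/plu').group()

'p/p'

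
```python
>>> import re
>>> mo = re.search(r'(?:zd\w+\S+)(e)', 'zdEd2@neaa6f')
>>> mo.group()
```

'zdEd2@ne'

Pattern: the literal 'zd', then one or more of a word character, then one or more of a non-whitespace character (non-capturing group); then a literal 'e' (captured).
The match spans [0:8] → 'zdEd2@ne'.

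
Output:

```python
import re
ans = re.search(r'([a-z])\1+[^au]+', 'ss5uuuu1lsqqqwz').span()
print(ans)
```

The backreference `\1` re-matches whatever the first group consumed, character for character.
`search` walks the string left to right and returns the first match it finds.
The match spans [0:3] → 'ss5'.
Captured: group 1 = 's'.

(0, 3)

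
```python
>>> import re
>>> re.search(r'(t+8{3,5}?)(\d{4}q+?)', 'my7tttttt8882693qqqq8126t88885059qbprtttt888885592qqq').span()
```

(3, 17)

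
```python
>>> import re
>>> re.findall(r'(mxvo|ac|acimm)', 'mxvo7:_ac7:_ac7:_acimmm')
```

['mxvo', 'ac', 'ac', 'ac']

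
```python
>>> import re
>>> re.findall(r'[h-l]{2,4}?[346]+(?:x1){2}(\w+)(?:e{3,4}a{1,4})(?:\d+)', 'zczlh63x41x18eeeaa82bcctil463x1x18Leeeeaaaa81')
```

The pattern matches 2 to 4 of a character in [h-l] (lazy), then one or more of one of [346], then the literal 'x1' repeated 2 times; then one or more of a word character (captured); then 3 to 4 of a literal 'e', then 1 to 4 of a literal 'a' (non-capturing group); then one or more of a digit (non-capturing group).
Scanning left to right: at [24:45] match 'il463x1x18Leeeeaaaa81', group 1 = '8Le'.
One capturing group, so `findall` returns just the captured substring from the one match — 1 in all.

['8Le']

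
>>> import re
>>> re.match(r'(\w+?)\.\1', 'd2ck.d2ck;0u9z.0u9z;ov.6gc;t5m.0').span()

(0, 9)

The backreference `\1` re-matches whatever the first group consumed, character for character.
With `match`, the pattern is implicitly anchored at the beginning.
The match spans [0:9] → 'd2ck.d2ck'.
Captured: group 1 = 'd2ck'.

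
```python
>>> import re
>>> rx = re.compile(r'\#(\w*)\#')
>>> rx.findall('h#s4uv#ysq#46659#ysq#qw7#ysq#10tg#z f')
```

`findall` collects group 1 from each match (4 total).

['s4uv', '46659', 'qw7', '10tg']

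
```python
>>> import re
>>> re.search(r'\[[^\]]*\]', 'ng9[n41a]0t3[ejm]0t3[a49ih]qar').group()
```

'[n41a]'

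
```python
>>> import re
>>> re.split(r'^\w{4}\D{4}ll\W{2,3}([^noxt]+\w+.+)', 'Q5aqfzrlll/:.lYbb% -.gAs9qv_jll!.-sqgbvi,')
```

['', 'lYbb% -.gAs9qv_jll!.-sqgbvi,', '']

Pattern: anchored at the start of the string; then exactly 4 of a word character, then exactly 4 of a non-digit; then the literal 'll', then 2 to 3 of a non-word character; then one or more of any character except [noxt], then one or more of a word character, then one or more of any character (captured).
Matches to split on: at [0:41] → 'Q5aqfzrlll/:.lYbb% -.gAs9qv_jll!.-sqgbvi,'.
`re.split` interleaves the captured-group text with the surrounding fragments.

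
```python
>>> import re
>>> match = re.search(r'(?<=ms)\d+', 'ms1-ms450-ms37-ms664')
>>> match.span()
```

Because the assertion is zero-width, the text it checks is not consumed and won't appear in the result.
`re.search` tries every starting position until one works.
The match spans [2:3] → '1'.

(2, 3)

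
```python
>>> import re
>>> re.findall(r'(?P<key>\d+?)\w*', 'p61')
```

Lazy quantifiers expand one character at a time until the remainder of the pattern can match.
One capturing group, so `findall` returns just the captured substring from the one match — 1 in all.

['6']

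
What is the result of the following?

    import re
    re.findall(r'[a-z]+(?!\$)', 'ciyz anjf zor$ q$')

['ciyz', 'anjf', 'zo']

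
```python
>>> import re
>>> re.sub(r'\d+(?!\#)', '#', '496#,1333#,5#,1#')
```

A negative assertion filters positions out without eating any characters.
`sub` substitutes '#' at each match site.

'#6#,#3#,5#,1#'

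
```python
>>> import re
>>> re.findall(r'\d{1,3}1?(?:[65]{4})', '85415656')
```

['85415656']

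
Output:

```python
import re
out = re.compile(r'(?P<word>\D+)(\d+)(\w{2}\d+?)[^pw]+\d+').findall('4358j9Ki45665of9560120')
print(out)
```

Lazy quantifiers expand one character at a time until the remainder of the pattern can match.
`findall` packs the 3 group values into a tuple for every match.

[('j', '9', 'Ki4')]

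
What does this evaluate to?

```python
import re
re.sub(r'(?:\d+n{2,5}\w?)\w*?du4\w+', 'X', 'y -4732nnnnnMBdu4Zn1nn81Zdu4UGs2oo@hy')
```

Pattern: one or more of a digit, then 2 to 5 of the literal 'n', then optionally a word character (non-capturing group); then zero or more of a word character (lazy), then the literal 'du4', then one or more of a word character.
`sub` substitutes 'X' at each match site.

'y -X@hy'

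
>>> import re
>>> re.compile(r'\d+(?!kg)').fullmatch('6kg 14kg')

None

For `fullmatch`, every character of the input must be accounted for by the pattern.
Here the string isn't matched end-to-end, so the call returns None.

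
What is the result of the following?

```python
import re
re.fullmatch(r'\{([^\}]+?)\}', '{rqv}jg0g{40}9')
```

For `fullmatch`, every character of the input must be accounted for by the pattern.
Here there's no way to consume every character, so the call returns None.

None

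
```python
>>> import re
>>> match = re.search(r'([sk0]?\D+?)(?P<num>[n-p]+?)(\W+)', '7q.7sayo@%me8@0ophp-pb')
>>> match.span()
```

(4, 10)

The match spans [4:10] → 'sayo@%'.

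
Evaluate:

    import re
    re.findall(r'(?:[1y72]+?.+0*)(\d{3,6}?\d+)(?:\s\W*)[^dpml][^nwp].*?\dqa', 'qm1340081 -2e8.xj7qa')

['0081']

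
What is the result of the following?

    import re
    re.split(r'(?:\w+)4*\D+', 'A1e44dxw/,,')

['', '']

The pattern matches one or more of a word character (non-capturing group); then zero or more of a literal '4', then one or more of a non-digit.
Matches to split on: at [0:11] → 'A1e44dxw/,,'.
Each match becomes a cut point; 2 segments remain.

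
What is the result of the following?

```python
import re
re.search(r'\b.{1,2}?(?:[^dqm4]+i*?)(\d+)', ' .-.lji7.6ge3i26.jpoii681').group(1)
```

Pattern: a word boundary (`\b`, zero-width); then 1 to 2 of any character (lazy); then one or more of any character except [dqm4], then zero or more of the literal 'i' (lazy) (non-capturing group); then one or more of a digit (captured).
`re.search` tries every starting position until one works.
The match spans [4:25] → 'lji7.6ge3i26.jpoii681'.
Captured: group 1 = '1'.

'1'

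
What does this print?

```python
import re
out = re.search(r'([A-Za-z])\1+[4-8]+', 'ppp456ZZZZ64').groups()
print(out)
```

('p',)

The match spans [0:6] → 'ppp456'.
Captured: group 1 = 'p'.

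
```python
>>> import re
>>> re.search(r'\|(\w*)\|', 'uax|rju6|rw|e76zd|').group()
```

'|rju6|'

`re.search` tries every starting position until one works.
The match spans [3:9] → '|rju6|'.
Captured: group 1 = 'rju6'.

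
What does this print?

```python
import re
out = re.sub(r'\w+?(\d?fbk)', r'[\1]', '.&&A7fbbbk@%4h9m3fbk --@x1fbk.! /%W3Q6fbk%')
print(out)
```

.&&A7fbbbk@%[3fbk] --@[1fbk].! /%[6fbk]%

A `+?`/`*?`/`{m,n}?` starts at its minimum and grows only as far as needed for what follows to match.
`\1` in the replacement pulls in group 1's text for each match.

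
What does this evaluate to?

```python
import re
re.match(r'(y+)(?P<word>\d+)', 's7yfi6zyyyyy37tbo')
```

This matches one or more of a literal 'y' (captured); then one or more of a digit (captured as 'word').
With `match`, the pattern is implicitly anchored at the beginning.
Here position 0 doesn't satisfy it, so the call returns None.

None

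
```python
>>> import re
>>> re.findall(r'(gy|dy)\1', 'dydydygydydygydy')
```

['dy', 'dy']

A backreference is literal: `\1` must see the identical characters the first group matched.
Matches: at [0:4] match 'dydy', group 1 = 'dy'; at [8:12] match 'dydy', group 1 = 'dy'.
One capturing group, so `findall` returns just the captured substring from each match — 2 in all.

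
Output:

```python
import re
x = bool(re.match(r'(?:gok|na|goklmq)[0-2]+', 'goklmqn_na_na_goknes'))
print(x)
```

False

With `match`, the pattern is implicitly anchored at the beginning.
Here position 0 doesn't satisfy it, so the call returns None, and `bool(None)` is False.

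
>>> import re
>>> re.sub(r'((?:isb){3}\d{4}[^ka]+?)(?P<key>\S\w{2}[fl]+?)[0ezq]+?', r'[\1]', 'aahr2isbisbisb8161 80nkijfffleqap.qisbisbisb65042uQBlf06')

'aahr2[isbisbisb8161 80n]qap.q[isbisbisb65042]6'

Pattern: the literal 'isb' repeated 3 times, then exactly 4 of a digit, then one or more of any character except [ka] (lazy) (captured); then a non-whitespace character, then exactly 2 of a word character, then one or more of one of [fl] (lazy) (captured as 'key'); then one or more of one of [0ezq] (lazy).
With the lazy modifier that quantifier settles for the fewest repetitions that let the rest of the pattern succeed (the atoms after it are unaffected and can still be greedy).
Matches: at [5:30] → 'isbisbisb8161 80nkijfffle'; at [35:55] → 'isbisbisb65042uQBlf0'.
Each match is replaced using the text its own group 1 captured.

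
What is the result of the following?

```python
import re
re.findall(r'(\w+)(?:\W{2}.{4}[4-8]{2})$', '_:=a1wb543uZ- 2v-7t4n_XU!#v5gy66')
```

This matches one or more of a word character (captured); then exactly 2 of a non-word character, then exactly 4 of any character, then exactly 2 of a character in [4-8] (non-capturing group); then anchored at the end.
Matches: at [17:32] match '7t4n_XU!#v5gy66', group 1 = '7t4n_XU'.
With a single group, `findall` returns only what that group captured — 1 item.

['7t4n_XU']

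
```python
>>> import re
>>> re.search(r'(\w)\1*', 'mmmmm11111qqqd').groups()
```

('m',)

The match spans [0:5] → 'mmmmm'.
Captured: group 1 = 'm'.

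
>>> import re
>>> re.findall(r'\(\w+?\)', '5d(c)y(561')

Scanning left to right: at [2:5] → '(c)'.
No capturing groups, so `findall` returns the 1 full match string.

['(c)']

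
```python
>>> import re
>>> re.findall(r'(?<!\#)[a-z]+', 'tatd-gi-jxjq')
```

The negative lookahead/lookbehind blocks any match where the forbidden context is present.
Matches: at [0:4] → 'tatd'; at [5:7] → 'gi'; at [8:12] → 'jxjq'.
`findall` yields the raw match text (3 of them) because the pattern has no groups.

['tatd', 'gi', 'jxjq']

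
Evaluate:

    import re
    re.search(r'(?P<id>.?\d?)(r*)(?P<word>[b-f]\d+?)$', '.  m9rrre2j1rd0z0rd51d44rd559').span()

The match spans [22:29] → '44rd559'.

(22, 29)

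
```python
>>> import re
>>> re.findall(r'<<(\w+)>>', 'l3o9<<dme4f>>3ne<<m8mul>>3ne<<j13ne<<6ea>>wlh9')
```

Scanning left to right: at [4:13] match '<<dme4f>>', group 1 = 'dme4f'; at [16:25] match '<<m8mul>>', group 1 = 'm8mul'; at [35:42] match '<<6ea>>', group 1 = '6ea'.
One capturing group, so `findall` returns just the captured substring from each match — 3 in all.

['dme4f', 'm8mul', '6ea']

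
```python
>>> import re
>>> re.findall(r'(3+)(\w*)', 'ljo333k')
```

The pattern matches one or more of a literal '3' (captured); then zero or more of a word character (captured).
With 2 capturing groups, `findall` returns a 2-tuple per match.

[('333', 'k')]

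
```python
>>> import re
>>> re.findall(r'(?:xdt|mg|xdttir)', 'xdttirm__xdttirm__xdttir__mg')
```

['xdt', 'xdt', 'xdt', 'mg']

The regex engine tests alternatives in the order written; an earlier branch that matches wins even if a later one would match more.
Matches: at [0:3] → 'xdt'; at [9:12] → 'xdt'; at [18:21] → 'xdt'; at [26:28] → 'mg'.
With no groups in the pattern, `findall` gives back each whole match — 4 here.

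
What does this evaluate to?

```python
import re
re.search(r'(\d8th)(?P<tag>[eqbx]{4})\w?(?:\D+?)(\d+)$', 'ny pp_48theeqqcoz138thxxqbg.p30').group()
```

'38thxxqbg.p30'

This matches a digit, then the literal '8th' (captured); then exactly 4 of one of [eqbx] (captured as 'tag'); then optionally a word character; then one or more of a non-digit (lazy) (non-capturing group); then one or more of a digit (captured); then anchored at the end.
`re.search` scans for the first position where the pattern succeeds.
The match spans [18:31] → '38thxxqbg.p30'.
Captured: group 1 = '38th', group 2 = 'xxqb', group 3 = '30'.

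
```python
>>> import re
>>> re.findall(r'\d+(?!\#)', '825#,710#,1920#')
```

['82', '71', '192']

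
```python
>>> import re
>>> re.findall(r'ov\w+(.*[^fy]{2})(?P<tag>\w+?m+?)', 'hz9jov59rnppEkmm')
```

[('Ek', 'mm')]

Multiple groups make `findall` return tuples — one 2-tuple for the one match.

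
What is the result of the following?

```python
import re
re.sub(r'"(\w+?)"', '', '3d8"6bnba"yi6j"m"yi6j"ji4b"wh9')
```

'3d8yi6jyi6jwh9'

Matches: at [3:10] → '"6bnba"'; at [14:17] → '"m"'; at [21:27] → '"ji4b"'.
Every occurrence is swapped for ''.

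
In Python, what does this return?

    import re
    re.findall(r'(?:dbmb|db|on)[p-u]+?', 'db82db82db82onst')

Matches: at [12:15] → 'ons'.
No capturing groups, so `findall` returns the 1 full match string.

['ons']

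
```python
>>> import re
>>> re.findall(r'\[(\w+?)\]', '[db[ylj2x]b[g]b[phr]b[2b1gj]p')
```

Matches: at [3:10] match '[ylj2x]', group 1 = 'ylj2x'; at [11:14] match '[g]', group 1 = 'g'; at [15:20] match '[phr]', group 1 = 'phr'; at [21:28] match '[2b1gj]', group 1 = '2b1gj'.
Because there's exactly one group, `findall` drops the full match and keeps group 1 from each hit.

['ylj2x', 'g', 'phr', '2b1gj']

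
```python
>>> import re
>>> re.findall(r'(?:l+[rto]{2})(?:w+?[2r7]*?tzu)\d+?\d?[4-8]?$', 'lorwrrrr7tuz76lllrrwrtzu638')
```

['lllrrwrtzu638']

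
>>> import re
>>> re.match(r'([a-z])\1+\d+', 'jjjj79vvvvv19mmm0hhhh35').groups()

('j',)

The backreference `\1` re-matches whatever the first group consumed, character for character.
`re.match` won't scan ahead — the pattern has to work from the very first character.
The match spans [0:6] → 'jjjj79'.
Captured: group 1 = 'j'.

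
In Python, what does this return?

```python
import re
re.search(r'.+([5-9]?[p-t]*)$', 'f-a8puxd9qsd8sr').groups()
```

('',)

The match spans [0:15] → 'f-a8puxd9qsd8sr'.
Captured: group 1 = ''.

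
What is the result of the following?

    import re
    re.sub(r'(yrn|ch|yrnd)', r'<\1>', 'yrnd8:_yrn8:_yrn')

'<yrn>d8:_<yrn>8:_<yrn>'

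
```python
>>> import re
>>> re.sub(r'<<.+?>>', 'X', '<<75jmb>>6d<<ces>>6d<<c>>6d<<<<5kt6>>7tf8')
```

With the lazy modifier that quantifier settles for the fewest repetitions that let the rest of the pattern succeed (the atoms after it are unaffected and can still be greedy).
`sub` substitutes 'X' at each match site.

'X6dX6dX6dX7tf8'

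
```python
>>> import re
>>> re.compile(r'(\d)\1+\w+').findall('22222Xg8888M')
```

['2']

After group 1 captures some text, `\1` only succeeds where that same text appears again.
Matches: at [0:12] match '22222Xg8888M', group 1 = '2'.
One capturing group, so `findall` returns just the captured substring from the one match — 1 in all.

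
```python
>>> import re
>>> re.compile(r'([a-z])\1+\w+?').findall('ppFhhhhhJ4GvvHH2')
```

`\1` is not a pattern — it's the concrete string captured by group 1, re-applied verbatim.
Scanning left to right: at [0:3] match 'ppF', group 1 = 'p'; at [3:9] match 'hhhhhJ', group 1 = 'h'; at [11:14] match 'vvH', group 1 = 'v'.
With a single group, `findall` returns only what that group captured — 3 items.

['p', 'h', 'v']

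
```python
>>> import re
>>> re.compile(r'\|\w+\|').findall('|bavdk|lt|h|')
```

With no groups in the pattern, `findall` gives back each whole match — 2 here.

['|bavdk|', '|h|']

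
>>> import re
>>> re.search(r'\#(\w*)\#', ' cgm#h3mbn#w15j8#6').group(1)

'h3mbn'

Unlike `match`, `search` isn't anchored — it looks for the pattern anywhere in the string.
The match spans [4:11] → '#h3mbn#'.
Captured: group 1 = 'h3mbn'.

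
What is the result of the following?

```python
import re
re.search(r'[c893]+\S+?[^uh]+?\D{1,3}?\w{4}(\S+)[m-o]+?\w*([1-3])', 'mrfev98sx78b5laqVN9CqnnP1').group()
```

'98sx78b5laqVN9CqnnP1'

The pattern matches one or more of one of [c893], then one or more of a non-whitespace character (lazy); then one or more of any character except [uh] (lazy), then 1 to 3 of a non-digit (lazy), then exactly 4 of a word character; then one or more of a non-whitespace character (captured); then one or more of a character in [m-o] (lazy), then zero or more of a word character; then a character in [1-3] (captured).
The match spans [5:25] → '98sx78b5laqVN9CqnnP1'.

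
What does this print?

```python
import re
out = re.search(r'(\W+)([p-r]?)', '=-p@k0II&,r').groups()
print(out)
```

('=-', 'p')

Pattern: one or more of a non-word character (captured); then optionally a character in [p-r] (captured).
`re.search` scans for the first position where the pattern succeeds.
The match spans [0:3] → '=-p'.
Captured: group 1 = '=-', group 2 = 'p'.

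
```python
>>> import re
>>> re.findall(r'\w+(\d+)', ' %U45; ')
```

['5']

One capturing group, so `findall` returns just the captured substring from the one match — 1 in all.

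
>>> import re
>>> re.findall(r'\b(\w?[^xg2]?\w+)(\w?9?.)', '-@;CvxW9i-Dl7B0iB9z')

Pattern: a word boundary (`\b`, zero-width); then optionally a word character, then optionally any character except [xg2], then one or more of a word character (captured); then optionally a word character, then optionally the literal '9', then any character (captured).
With 2 capturing groups, `findall` returns a 2-tuple per match.

[('CvxW9i', '-'), ('Dl7B0iB9', 'z')]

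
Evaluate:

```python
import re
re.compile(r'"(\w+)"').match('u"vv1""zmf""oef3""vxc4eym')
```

With `match`, the pattern is implicitly anchored at the beginning.
Here the pattern fails at index 0, so the call returns None.

None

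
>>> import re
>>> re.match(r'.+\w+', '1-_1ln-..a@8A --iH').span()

(0, 18)

This matches one or more of any character; then one or more of a word character.
`re.match` won't scan ahead — the pattern has to work from the very first character.
The match spans [0:18] → '1-_1ln-..a@8A --iH'.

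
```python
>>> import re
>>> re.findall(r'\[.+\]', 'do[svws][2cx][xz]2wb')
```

Since nothing is captured, `findall` lists the 1 matched substring directly.

['[svws][2cx][xz]']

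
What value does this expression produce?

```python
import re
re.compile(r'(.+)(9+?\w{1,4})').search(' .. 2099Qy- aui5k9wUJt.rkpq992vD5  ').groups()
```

(' .. 2099Qy- aui5k9wUJt.rkpq9', '92vD5')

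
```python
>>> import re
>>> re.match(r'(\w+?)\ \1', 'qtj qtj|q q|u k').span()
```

`re.match` only tries the pattern at the start of the string.
The match spans [0:7] → 'qtj qtj'.

(0, 7)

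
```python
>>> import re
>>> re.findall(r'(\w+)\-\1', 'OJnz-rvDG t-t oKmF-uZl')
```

['t']

The backreference `\1` re-matches whatever the first group consumed, character for character.
Matches: at [10:13] match 't-t', group 1 = 't'.
With a single group, `findall` returns only what that group captured — 1 item.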